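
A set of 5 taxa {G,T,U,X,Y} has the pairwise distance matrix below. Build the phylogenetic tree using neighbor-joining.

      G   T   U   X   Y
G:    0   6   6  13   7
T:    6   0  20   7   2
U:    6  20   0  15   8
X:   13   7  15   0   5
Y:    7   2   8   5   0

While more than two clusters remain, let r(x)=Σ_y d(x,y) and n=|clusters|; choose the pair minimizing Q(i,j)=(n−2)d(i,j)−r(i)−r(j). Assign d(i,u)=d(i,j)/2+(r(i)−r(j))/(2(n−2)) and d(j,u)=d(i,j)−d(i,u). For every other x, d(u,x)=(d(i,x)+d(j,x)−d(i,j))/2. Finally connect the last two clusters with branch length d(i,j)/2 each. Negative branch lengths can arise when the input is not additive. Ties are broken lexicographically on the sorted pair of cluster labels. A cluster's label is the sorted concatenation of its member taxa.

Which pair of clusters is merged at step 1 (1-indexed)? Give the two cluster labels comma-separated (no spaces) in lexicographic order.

step 1: merge (G,U) at d=6, Q=-63; branch lengths G→1/6, U→35/6; new cluster GU
  updated: d(GU,T)=10, d(GU,X)=11, d(GU,Y)=9/2
step 2: merge (GU,Y) at d=9/2, Q=-28; branch lengths GU→23/4, Y→-5/4; new cluster GUY
  updated: d(GUY,T)=15/4, d(GUY,X)=23/4
step 3: merge (GUY,T) at d=15/4, Q=-33/2; branch lengths GUY→5/4, T→5/2; new cluster GTUY
  updated: d(GTUY,X)=9/2
step 4: merge (GTUY,X) at d=9/2; branch lengths GTUY→9/4, X→9/4; new cluster GTUXY
final tree: ((((G:1/6,U:35/6):23/4,Y:-5/4):5/4,T:5/2):9/4,X:9/4)
total length: 75/4

G,U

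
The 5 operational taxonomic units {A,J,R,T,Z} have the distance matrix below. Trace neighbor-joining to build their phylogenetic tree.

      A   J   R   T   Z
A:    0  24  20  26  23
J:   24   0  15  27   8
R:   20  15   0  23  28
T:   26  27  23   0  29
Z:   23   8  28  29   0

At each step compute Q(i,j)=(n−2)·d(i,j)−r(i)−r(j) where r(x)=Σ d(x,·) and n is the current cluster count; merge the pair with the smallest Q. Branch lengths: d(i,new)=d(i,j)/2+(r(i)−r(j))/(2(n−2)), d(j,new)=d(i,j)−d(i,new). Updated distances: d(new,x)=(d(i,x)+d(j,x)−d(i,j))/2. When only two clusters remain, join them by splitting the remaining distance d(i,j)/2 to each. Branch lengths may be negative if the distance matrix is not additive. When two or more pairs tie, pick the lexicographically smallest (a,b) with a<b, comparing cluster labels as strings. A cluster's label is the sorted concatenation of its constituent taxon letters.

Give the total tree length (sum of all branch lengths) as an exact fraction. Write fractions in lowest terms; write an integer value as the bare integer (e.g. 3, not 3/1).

409/8

1. join J+Z (d=8, Q=-138) ⇒ JZ; edges |J|=5/3, |Z|=19/3
  updated: d(A,JZ)=39/2, d(JZ,R)=35/2, d(JZ,T)=24
2. join A+JZ (d=39/2, Q=-175/2) ⇒ AJZ; edges |A|=87/8, |JZ|=69/8
  updated: d(AJZ,R)=9, d(AJZ,T)=61/4
3. join AJZ+R (d=9, Q=-189/4) ⇒ AJRZ; edges |AJZ|=5/8, |R|=67/8
  updated: d(AJRZ,T)=117/8
4. join AJRZ+T (d=117/8) ⇒ AJRTZ; edges |AJRZ|=117/16, |T|=117/16
final tree: (((A:87/8,(J:5/3,Z:19/3):69/8):5/8,R:67/8):117/16,T:117/16)
total length: 409/8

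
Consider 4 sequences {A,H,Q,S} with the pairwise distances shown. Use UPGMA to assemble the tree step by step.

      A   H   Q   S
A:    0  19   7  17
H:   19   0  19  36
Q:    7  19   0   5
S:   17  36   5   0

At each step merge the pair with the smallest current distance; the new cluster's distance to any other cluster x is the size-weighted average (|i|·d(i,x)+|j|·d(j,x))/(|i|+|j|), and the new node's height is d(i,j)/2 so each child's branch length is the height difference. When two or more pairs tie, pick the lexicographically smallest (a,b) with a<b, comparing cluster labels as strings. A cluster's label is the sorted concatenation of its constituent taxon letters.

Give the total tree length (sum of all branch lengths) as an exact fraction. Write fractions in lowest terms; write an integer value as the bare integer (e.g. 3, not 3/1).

step 1: merge (Q,S) at d=5; branch lengths Q→5/2, S→5/2; new cluster QS
  updated: d(A,QS)=12, d(H,QS)=55/2
step 2: merge (A,QS) at d=12; branch lengths A→6, QS→7/2; new cluster AQS
  updated: d(AQS,H)=74/3
step 3: merge (AQS,H) at d=74/3; branch lengths AQS→19/3, H→37/3; new cluster AHQS
final tree: ((A:6,(Q:5/2,S:5/2):7/2):19/3,H:37/3)
total length: 199/6

199/6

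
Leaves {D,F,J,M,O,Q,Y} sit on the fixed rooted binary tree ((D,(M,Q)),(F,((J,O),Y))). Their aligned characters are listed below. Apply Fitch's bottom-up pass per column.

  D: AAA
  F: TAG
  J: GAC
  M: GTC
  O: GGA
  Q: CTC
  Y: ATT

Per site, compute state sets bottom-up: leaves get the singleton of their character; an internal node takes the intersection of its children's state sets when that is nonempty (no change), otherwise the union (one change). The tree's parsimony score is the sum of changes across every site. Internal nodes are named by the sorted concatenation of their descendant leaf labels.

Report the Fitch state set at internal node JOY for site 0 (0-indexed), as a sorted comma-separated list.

MQ@0: {G} ∪ {C} = {C,G} (union, +1)
DMQ@0: {A} ∪ {C,G} = {A,C,G} (union, +1)
JO@0: {G} ∩ {G} = {G} (intersection, +0)
JOY@0: {G} ∪ {A} = {A,G} (union, +1)
FJOY@0: {T} ∪ {A,G} = {A,G,T} (union, +1)
DFJMOQY@0: {A,C,G} ∩ {A,G,T} = {A,G} (intersection, +0)
MQ@1: {T} ∩ {T} = {T} (intersection, +0)
DMQ@1: {A} ∪ {T} = {A,T} (union, +1)
JO@1: {A} ∪ {G} = {A,G} (union, +1)
JOY@1: {A,G} ∪ {T} = {A,G,T} (union, +1)
FJOY@1: {A} ∩ {A,G,T} = {A} (intersection, +0)
DFJMOQY@1: {A,T} ∩ {A} = {A} (intersection, +0)
MQ@2: {C} ∩ {C} = {C} (intersection, +0)
DMQ@2: {A} ∪ {C} = {A,C} (union, +1)
JO@2: {C} ∪ {A} = {A,C} (union, +1)
JOY@2: {A,C} ∪ {T} = {A,C,T} (union, +1)
FJOY@2: {G} ∪ {A,C,T} = {A,C,G,T} (union, +1)
DFJMOQY@2: {A,C} ∩ {A,C,G,T} = {A,C} (intersection, +0)
per-site changes: [4, 3, 4]; total = 11

A,G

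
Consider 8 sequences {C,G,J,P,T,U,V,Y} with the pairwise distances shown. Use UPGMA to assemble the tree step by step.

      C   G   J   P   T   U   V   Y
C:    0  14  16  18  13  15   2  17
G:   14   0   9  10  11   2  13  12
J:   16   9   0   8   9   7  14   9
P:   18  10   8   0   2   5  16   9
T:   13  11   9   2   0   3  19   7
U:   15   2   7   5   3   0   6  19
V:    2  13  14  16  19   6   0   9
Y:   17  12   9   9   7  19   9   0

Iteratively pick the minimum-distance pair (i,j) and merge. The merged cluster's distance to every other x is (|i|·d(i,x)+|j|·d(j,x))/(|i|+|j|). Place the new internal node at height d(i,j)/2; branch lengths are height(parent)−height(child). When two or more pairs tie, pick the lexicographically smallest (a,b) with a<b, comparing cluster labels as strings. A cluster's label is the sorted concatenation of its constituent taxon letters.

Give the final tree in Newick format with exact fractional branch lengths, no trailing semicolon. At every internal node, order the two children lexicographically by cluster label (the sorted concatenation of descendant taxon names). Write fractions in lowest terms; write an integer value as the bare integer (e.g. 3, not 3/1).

iteration 1: select C,V (d=2); attach at lengths (1, 1); label the merged cluster CV
  updated: d(CV,G)=27/2, d(CV,J)=15, d(CV,P)=17, d(CV,T)=16, d(CV,U)=21/2, d(CV,Y)=13
iteration 2: select G,U (d=2); attach at lengths (1, 1); label the merged cluster GU
  updated: d(CV,GU)=12, d(GU,J)=8, d(GU,P)=15/2, d(GU,T)=7, d(GU,Y)=31/2
iteration 3: select P,T (d=2); attach at lengths (1, 1); label the merged cluster PT
  updated: d(CV,PT)=33/2, d(GU,PT)=29/4, d(J,PT)=17/2, d(PT,Y)=8
iteration 4: select GU,PT (d=29/4); attach at lengths (21/8, 21/8); label the merged cluster GPTU
  updated: d(CV,GPTU)=57/4, d(GPTU,J)=33/4, d(GPTU,Y)=47/4
iteration 5: select GPTU,J (d=33/4); attach at lengths (1/2, 33/8); label the merged cluster GJPTU
  updated: d(CV,GJPTU)=72/5, d(GJPTU,Y)=56/5
iteration 6: select GJPTU,Y (d=56/5); attach at lengths (59/40, 28/5); label the merged cluster GJPTUY
  updated: d(CV,GJPTUY)=85/6
iteration 7: select CV,GJPTUY (d=85/6); attach at lengths (73/12, 89/60); label the merged cluster CGJPTUVY
final tree: ((C:1,V:1):73/12,((((G:1,U:1):21/8,(P:1,T:1):21/8):1/2,J:33/8):59/40,Y:28/5):89/60)
total length: 1831/60

((C:1,V:1):73/12,((((G:1,U:1):21/8,(P:1,T:1):21/8):1/2,J:33/8):59/40,Y:28/5):89/60)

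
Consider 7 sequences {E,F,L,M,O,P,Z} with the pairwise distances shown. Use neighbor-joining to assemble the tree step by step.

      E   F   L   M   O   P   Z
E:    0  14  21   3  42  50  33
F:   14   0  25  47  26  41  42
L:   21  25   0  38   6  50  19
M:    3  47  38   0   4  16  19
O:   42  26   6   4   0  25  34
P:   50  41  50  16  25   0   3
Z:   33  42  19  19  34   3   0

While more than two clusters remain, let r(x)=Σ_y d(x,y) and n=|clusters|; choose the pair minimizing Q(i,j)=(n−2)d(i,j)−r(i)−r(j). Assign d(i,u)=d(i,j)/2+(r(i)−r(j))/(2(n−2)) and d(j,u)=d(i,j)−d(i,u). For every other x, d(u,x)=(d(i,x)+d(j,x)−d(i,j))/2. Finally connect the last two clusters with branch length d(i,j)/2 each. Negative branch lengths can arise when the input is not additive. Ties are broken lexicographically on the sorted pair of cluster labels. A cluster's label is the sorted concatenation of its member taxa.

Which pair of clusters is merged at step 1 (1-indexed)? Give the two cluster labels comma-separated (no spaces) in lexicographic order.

P,Z

iteration 1: select P,Z (d=3, Q=-320); attach at lengths (5, -2); label the merged cluster PZ
  updated: d(E,PZ)=40, d(F,PZ)=40, d(L,PZ)=33, d(M,PZ)=16, d(O,PZ)=28
iteration 2: select E,F (d=14, Q=-216); attach at lengths (3, 11); label the merged cluster EF
  updated: d(EF,L)=16, d(EF,M)=18, d(EF,O)=27, d(EF,PZ)=33
iteration 3: select L,O (d=6, Q=-140); attach at lengths (23/3, -5/3); label the merged cluster LO
  updated: d(EF,LO)=37/2, d(LO,M)=18, d(LO,PZ)=55/2
iteration 4: select EF,LO (d=37/2, Q=-193/2); attach at lengths (85/8, 63/8); label the merged cluster EFLO
  updated: d(EFLO,M)=35/4, d(EFLO,PZ)=21
iteration 5: select EFLO,M (d=35/4, Q=-183/4); attach at lengths (55/8, 15/8); label the merged cluster EFLMO
  updated: d(EFLMO,PZ)=113/8
iteration 6: select EFLMO,PZ (d=113/8); attach at lengths (113/16, 113/16); label the merged cluster EFLMOPZ
final tree: ((((E:3,F:11):85/8,(L:23/3,O:-5/3):63/8):55/8,M:15/8):113/16,(P:5,Z:-2):113/16)
total length: 515/8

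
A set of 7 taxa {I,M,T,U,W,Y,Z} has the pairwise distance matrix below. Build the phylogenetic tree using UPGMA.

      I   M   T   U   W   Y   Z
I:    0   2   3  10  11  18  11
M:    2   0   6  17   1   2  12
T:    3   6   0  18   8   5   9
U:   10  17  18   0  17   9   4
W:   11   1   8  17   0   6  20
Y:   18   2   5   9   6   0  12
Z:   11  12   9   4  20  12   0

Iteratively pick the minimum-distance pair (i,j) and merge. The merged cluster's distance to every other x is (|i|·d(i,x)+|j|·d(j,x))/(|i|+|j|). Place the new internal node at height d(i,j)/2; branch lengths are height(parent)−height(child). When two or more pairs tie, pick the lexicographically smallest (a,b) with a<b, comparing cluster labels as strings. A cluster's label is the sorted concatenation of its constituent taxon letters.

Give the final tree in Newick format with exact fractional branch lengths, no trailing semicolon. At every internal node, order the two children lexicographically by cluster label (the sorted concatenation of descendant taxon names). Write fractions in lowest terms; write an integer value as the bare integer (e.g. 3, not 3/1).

(((I:3/2,T:3/2):8/3,((M:1/2,W:1/2):3/2,Y:2):13/6):31/12,(U:2,Z:2):19/4)

1. join M+W (d=1) ⇒ MW; edges |M|=1/2, |W|=1/2
  updated: d(I,MW)=13/2, d(MW,T)=7, d(MW,U)=17, d(MW,Y)=4, d(MW,Z)=16
2. join I+T (d=3) ⇒ IT; edges |I|=3/2, |T|=3/2
  updated: d(IT,MW)=27/4, d(IT,U)=14, d(IT,Y)=23/2, d(IT,Z)=10
3. join MW+Y (d=4) ⇒ MWY; edges |MW|=3/2, |Y|=2
  updated: d(IT,MWY)=25/3, d(MWY,U)=43/3, d(MWY,Z)=44/3
4. join U+Z (d=4) ⇒ UZ; edges |U|=2, |Z|=2
  updated: d(IT,UZ)=12, d(MWY,UZ)=29/2
5. join IT+MWY (d=25/3) ⇒ IMTWY; edges |IT|=8/3, |MWY|=13/6
  updated: d(IMTWY,UZ)=27/2
6. join IMTWY+UZ (d=27/2) ⇒ IMTUWYZ; edges |IMTWY|=31/12, |UZ|=19/4
final tree: (((I:3/2,T:3/2):8/3,((M:1/2,W:1/2):3/2,Y:2):13/6):31/12,(U:2,Z:2):19/4)
total length: 71/3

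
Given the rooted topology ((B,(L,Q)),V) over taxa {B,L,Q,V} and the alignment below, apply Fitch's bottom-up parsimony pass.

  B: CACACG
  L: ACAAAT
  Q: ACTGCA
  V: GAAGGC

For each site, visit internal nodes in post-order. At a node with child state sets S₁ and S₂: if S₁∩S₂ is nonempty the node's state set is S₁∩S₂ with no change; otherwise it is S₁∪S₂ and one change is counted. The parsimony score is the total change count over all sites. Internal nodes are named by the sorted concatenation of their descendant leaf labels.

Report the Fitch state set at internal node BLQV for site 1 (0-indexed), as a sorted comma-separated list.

site 0, node LQ: L={A} ∩ Q={A} → {A} (+0)
site 0, node BLQ: B={C} ∪ LQ={A} → {A,C} (+1)
site 0, node BLQV: BLQ={A,C} ∪ V={G} → {A,C,G} (+1)
site 1, node LQ: L={C} ∩ Q={C} → {C} (+0)
site 1, node BLQ: B={A} ∪ LQ={C} → {A,C} (+1)
site 1, node BLQV: BLQ={A,C} ∩ V={A} → {A} (+0)
site 2, node LQ: L={A} ∪ Q={T} → {A,T} (+1)
site 2, node BLQ: B={C} ∪ LQ={A,T} → {A,C,T} (+1)
site 2, node BLQV: BLQ={A,C,T} ∩ V={A} → {A} (+0)
site 3, node LQ: L={A} ∪ Q={G} → {A,G} (+1)
site 3, node BLQ: B={A} ∩ LQ={A,G} → {A} (+0)
site 3, node BLQV: BLQ={A} ∪ V={G} → {A,G} (+1)
site 4, node LQ: L={A} ∪ Q={C} → {A,C} (+1)
site 4, node BLQ: B={C} ∩ LQ={A,C} → {C} (+0)
site 4, node BLQV: BLQ={C} ∪ V={G} → {C,G} (+1)
site 5, node LQ: L={T} ∪ Q={A} → {A,T} (+1)
site 5, node BLQ: B={G} ∪ LQ={A,T} → {A,G,T} (+1)
site 5, node BLQV: BLQ={A,G,T} ∪ V={C} → {A,C,G,T} (+1)
per-site changes: [2, 1, 2, 2, 2, 3]; total = 12

A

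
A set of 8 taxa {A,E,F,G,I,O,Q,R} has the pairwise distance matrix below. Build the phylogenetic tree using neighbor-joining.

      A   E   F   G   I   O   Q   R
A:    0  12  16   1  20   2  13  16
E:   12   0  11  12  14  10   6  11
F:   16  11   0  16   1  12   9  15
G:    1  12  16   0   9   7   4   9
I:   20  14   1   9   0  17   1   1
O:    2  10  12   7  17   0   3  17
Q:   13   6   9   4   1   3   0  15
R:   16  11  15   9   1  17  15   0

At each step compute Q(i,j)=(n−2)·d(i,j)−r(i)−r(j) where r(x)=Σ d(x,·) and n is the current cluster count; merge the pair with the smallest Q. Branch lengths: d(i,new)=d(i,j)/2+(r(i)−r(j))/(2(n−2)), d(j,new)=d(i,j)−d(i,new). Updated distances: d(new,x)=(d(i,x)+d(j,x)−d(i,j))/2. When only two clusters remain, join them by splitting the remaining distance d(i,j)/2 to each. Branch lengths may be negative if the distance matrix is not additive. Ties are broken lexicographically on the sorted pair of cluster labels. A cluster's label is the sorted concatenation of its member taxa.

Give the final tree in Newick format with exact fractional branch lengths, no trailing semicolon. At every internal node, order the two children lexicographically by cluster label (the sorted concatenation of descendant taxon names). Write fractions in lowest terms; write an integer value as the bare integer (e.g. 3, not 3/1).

(((((A:9/5,G:-4/5):11/4,O:5/4):109/32,Q:3/32):41/32,E:139/32):109/64,(F:89/24,(I:-5/4,R:9/4):91/24):109/64)

1. join I+R (d=1, Q=-141) ⇒ IR; edges |I|=-5/4, |R|=9/4
  updated: d(A,IR)=35/2, d(E,IR)=12, d(F,IR)=15/2, d(G,IR)=17/2, d(IR,O)=33/2, d(IR,Q)=15/2
2. join A+G (d=1, Q=-105) ⇒ AG; edges |A|=9/5, |G|=-4/5
  updated: d(AG,E)=23/2, d(AG,F)=31/2, d(AG,IR)=25/2, d(AG,O)=4, d(AG,Q)=8
3. join AG+O (d=4, Q=-81) ⇒ AGO; edges |AG|=11/4, |O|=5/4
  updated: d(AGO,E)=35/4, d(AGO,F)=47/4, d(AGO,IR)=25/2, d(AGO,Q)=7/2
4. join F+IR (d=15/2, Q=-225/4) ⇒ FIR; edges |F|=89/24, |IR|=91/24
  updated: d(AGO,FIR)=67/8, d(E,FIR)=31/4, d(FIR,Q)=9/2
5. join AGO+Q (d=7/2, Q=-221/8) ⇒ AGOQ; edges |AGO|=109/32, |Q|=3/32
  updated: d(AGOQ,E)=45/8, d(AGOQ,FIR)=75/16
6. join AGOQ+E (d=45/8, Q=-289/16) ⇒ AEGOQ; edges |AGOQ|=41/32, |E|=139/32
  updated: d(AEGOQ,FIR)=109/32
7. join AEGOQ+FIR (d=109/32) ⇒ AEFGIOQR; edges |AEGOQ|=109/64, |FIR|=109/64
final tree: (((((A:9/5,G:-4/5):11/4,O:5/4):109/32,Q:3/32):41/32,E:139/32):109/64,(F:89/24,(I:-5/4,R:9/4):91/24):109/64)
total length: 833/32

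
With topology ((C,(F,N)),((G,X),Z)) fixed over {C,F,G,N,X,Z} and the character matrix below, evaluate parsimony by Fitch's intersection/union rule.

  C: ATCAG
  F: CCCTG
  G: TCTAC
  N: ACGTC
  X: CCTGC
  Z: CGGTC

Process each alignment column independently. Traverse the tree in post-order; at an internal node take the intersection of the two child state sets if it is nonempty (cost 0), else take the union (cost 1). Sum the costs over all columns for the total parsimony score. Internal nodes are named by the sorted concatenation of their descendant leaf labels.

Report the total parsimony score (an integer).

[col 0] FN: children F:{C}, N:{A} ∪→ {A,C}; cost 1
[col 0] CFN: children C:{A}, FN:{A,C} ∩→ {A}; cost 0
[col 0] GX: children G:{T}, X:{C} ∪→ {C,T}; cost 1
[col 0] GXZ: children GX:{C,T}, Z:{C} ∩→ {C}; cost 0
[col 0] CFGNXZ: children CFN:{A}, GXZ:{C} ∪→ {A,C}; cost 1
[col 1] FN: children F:{C}, N:{C} ∩→ {C}; cost 0
[col 1] CFN: children C:{T}, FN:{C} ∪→ {C,T}; cost 1
[col 1] GX: children G:{C}, X:{C} ∩→ {C}; cost 0
[col 1] GXZ: children GX:{C}, Z:{G} ∪→ {C,G}; cost 1
[col 1] CFGNXZ: children CFN:{C,T}, GXZ:{C,G} ∩→ {C}; cost 0
[col 2] FN: children F:{C}, N:{G} ∪→ {C,G}; cost 1
[col 2] CFN: children C:{C}, FN:{C,G} ∩→ {C}; cost 0
[col 2] GX: children G:{T}, X:{T} ∩→ {T}; cost 0
[col 2] GXZ: children GX:{T}, Z:{G} ∪→ {G,T}; cost 1
[col 2] CFGNXZ: children CFN:{C}, GXZ:{G,T} ∪→ {C,G,T}; cost 1
[col 3] FN: children F:{T}, N:{T} ∩→ {T}; cost 0
[col 3] CFN: children C:{A}, FN:{T} ∪→ {A,T}; cost 1
[col 3] GX: children G:{A}, X:{G} ∪→ {A,G}; cost 1
[col 3] GXZ: children GX:{A,G}, Z:{T} ∪→ {A,G,T}; cost 1
[col 3] CFGNXZ: children CFN:{A,T}, GXZ:{A,G,T} ∩→ {A,T}; cost 0
[col 4] FN: children F:{G}, N:{C} ∪→ {C,G}; cost 1
[col 4] CFN: children C:{G}, FN:{C,G} ∩→ {G}; cost 0
[col 4] GX: children G:{C}, X:{C} ∩→ {C}; cost 0
[col 4] GXZ: children GX:{C}, Z:{C} ∩→ {C}; cost 0
[col 4] CFGNXZ: children CFN:{G}, GXZ:{C} ∪→ {C,G}; cost 1
per-site changes: [3, 2, 3, 3, 2]; total = 13

13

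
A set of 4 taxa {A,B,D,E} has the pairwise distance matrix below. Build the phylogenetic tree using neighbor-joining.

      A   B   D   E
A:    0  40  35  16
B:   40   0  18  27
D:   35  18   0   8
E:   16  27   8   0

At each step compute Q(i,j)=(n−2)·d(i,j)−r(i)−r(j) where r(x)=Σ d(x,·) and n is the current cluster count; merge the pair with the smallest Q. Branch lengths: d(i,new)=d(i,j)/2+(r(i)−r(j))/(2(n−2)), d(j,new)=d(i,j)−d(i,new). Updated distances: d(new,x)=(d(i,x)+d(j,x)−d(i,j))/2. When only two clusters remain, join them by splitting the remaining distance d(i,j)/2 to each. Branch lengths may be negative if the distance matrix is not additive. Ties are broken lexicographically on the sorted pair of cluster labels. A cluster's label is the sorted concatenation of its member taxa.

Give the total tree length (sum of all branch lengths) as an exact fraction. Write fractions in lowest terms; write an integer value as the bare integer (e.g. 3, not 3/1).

89/2

iteration 1: select A,E (d=16, Q=-110); attach at lengths (18, -2); label the merged cluster AE
  updated: d(AE,B)=51/2, d(AE,D)=27/2
iteration 2: select AE,B (d=51/2, Q=-57); attach at lengths (21/2, 15); label the merged cluster ABE
  updated: d(ABE,D)=3
iteration 3: select ABE,D (d=3); attach at lengths (3/2, 3/2); label the merged cluster ABDE
final tree: (((A:18,E:-2):21/2,B:15):3/2,D:3/2)
total length: 89/2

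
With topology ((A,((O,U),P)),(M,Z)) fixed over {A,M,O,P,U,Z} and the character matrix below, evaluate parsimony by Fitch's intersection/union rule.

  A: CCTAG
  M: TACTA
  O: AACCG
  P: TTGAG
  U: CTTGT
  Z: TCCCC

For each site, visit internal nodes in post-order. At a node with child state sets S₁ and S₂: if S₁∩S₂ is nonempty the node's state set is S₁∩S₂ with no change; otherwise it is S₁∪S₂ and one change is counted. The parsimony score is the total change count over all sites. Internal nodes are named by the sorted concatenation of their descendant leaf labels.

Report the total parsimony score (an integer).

16

site 0, node OU: O={A} ∪ U={C} → {A,C} (+1)
site 0, node OPU: OU={A,C} ∪ P={T} → {A,C,T} (+1)
site 0, node AOPU: A={C} ∩ OPU={A,C,T} → {C} (+0)
site 0, node MZ: M={T} ∩ Z={T} → {T} (+0)
site 0, node AMOPUZ: AOPU={C} ∪ MZ={T} → {C,T} (+1)
site 1, node OU: O={A} ∪ U={T} → {A,T} (+1)
site 1, node OPU: OU={A,T} ∩ P={T} → {T} (+0)
site 1, node AOPU: A={C} ∪ OPU={T} → {C,T} (+1)
site 1, node MZ: M={A} ∪ Z={C} → {A,C} (+1)
site 1, node AMOPUZ: AOPU={C,T} ∩ MZ={A,C} → {C} (+0)
site 2, node OU: O={C} ∪ U={T} → {C,T} (+1)
site 2, node OPU: OU={C,T} ∪ P={G} → {C,G,T} (+1)
site 2, node AOPU: A={T} ∩ OPU={C,G,T} → {T} (+0)
site 2, node MZ: M={C} ∩ Z={C} → {C} (+0)
site 2, node AMOPUZ: AOPU={T} ∪ MZ={C} → {C,T} (+1)
site 3, node OU: O={C} ∪ U={G} → {C,G} (+1)
site 3, node OPU: OU={C,G} ∪ P={A} → {A,C,G} (+1)
site 3, node AOPU: A={A} ∩ OPU={A,C,G} → {A} (+0)
site 3, node MZ: M={T} ∪ Z={C} → {C,T} (+1)
site 3, node AMOPUZ: AOPU={A} ∪ MZ={C,T} → {A,C,T} (+1)
site 4, node OU: O={G} ∪ U={T} → {G,T} (+1)
site 4, node OPU: OU={G,T} ∩ P={G} → {G} (+0)
site 4, node AOPU: A={G} ∩ OPU={G} → {G} (+0)
site 4, node MZ: M={A} ∪ Z={C} → {A,C} (+1)
site 4, node AMOPUZ: AOPU={G} ∪ MZ={A,C} → {A,C,G} (+1)
per-site changes: [3, 3, 3, 4, 3]; total = 16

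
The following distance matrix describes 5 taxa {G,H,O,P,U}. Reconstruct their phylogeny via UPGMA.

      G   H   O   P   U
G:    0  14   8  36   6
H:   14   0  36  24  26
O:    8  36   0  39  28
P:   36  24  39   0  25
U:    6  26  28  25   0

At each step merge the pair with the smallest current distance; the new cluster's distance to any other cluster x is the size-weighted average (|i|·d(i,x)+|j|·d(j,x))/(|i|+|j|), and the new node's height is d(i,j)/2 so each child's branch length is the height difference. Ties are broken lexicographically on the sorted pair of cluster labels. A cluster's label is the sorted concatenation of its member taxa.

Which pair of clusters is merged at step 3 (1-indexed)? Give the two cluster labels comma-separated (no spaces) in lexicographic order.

H,P

1. join G+U (d=6) ⇒ GU; edges |G|=3, |U|=3
  updated: d(GU,H)=20, d(GU,O)=18, d(GU,P)=61/2
2. join GU+O (d=18) ⇒ GOU; edges |GU|=6, |O|=9
  updated: d(GOU,H)=76/3, d(GOU,P)=100/3
3. join H+P (d=24) ⇒ HP; edges |H|=12, |P|=12
  updated: d(GOU,HP)=88/3
4. join GOU+HP (d=88/3) ⇒ GHOPU; edges |GOU|=17/3, |HP|=8/3
final tree: (((G:3,U:3):6,O:9):17/3,(H:12,P:12):8/3)
total length: 160/3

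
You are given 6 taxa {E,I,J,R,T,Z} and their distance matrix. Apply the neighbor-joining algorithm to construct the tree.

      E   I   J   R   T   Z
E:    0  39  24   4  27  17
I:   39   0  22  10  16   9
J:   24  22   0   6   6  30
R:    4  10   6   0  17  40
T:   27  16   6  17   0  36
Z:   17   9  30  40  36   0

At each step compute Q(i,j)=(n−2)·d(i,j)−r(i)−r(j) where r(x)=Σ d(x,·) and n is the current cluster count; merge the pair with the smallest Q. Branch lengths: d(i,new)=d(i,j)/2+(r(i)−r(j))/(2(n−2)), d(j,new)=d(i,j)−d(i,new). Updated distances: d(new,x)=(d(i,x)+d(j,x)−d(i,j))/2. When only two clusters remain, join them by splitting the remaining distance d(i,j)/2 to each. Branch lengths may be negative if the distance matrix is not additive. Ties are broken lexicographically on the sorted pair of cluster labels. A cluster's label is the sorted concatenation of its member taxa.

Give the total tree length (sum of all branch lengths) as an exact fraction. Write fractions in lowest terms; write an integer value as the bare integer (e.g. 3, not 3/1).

45

step 1: merge (I,Z) at d=9, Q=-192; branch lengths I→0, Z→9; new cluster IZ
  updated: d(E,IZ)=47/2, d(IZ,J)=43/2, d(IZ,R)=41/2, d(IZ,T)=43/2
step 2: merge (E,R) at d=4, Q=-114; branch lengths E→43/6, R→-19/6; new cluster ER
  updated: d(ER,IZ)=20, d(ER,J)=13, d(ER,T)=20
step 3: merge (ER,IZ) at d=20, Q=-76; branch lengths ER→15/2, IZ→25/2; new cluster EIRZ
  updated: d(EIRZ,J)=29/4, d(EIRZ,T)=43/4
step 4: merge (EIRZ,J) at d=29/4, Q=-24; branch lengths EIRZ→6, J→5/4; new cluster EIJRZ
  updated: d(EIJRZ,T)=19/4
step 5: merge (EIJRZ,T) at d=19/4; branch lengths EIJRZ→19/8, T→19/8; new cluster EIJRTZ
final tree: ((((E:43/6,R:-19/6):15/2,(I:0,Z:9):25/2):6,J:5/4):19/8,T:19/8)
total length: 45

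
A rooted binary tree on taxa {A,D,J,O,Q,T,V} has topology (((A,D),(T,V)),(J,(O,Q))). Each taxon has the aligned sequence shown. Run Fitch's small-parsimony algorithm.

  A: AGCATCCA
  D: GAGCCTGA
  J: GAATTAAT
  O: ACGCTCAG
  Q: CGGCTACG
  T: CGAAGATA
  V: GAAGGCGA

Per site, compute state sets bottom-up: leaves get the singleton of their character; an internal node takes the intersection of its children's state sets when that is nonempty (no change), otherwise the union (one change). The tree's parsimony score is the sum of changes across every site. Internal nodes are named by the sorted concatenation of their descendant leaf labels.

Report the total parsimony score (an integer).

site 0, node AD: A={A} ∪ D={G} → {A,G} (+1)
site 0, node TV: T={C} ∪ V={G} → {C,G} (+1)
site 0, node ADTV: AD={A,G} ∩ TV={C,G} → {G} (+0)
site 0, node OQ: O={A} ∪ Q={C} → {A,C} (+1)
site 0, node JOQ: J={G} ∪ OQ={A,C} → {A,C,G} (+1)
site 0, node ADJOQTV: ADTV={G} ∩ JOQ={A,C,G} → {G} (+0)
site 1, node AD: A={G} ∪ D={A} → {A,G} (+1)
site 1, node TV: T={G} ∪ V={A} → {A,G} (+1)
site 1, node ADTV: AD={A,G} ∩ TV={A,G} → {A,G} (+0)
site 1, node OQ: O={C} ∪ Q={G} → {C,G} (+1)
site 1, node JOQ: J={A} ∪ OQ={C,G} → {A,C,G} (+1)
site 1, node ADJOQTV: ADTV={A,G} ∩ JOQ={A,C,G} → {A,G} (+0)
site 2, node AD: A={C} ∪ D={G} → {C,G} (+1)
site 2, node TV: T={A} ∩ V={A} → {A} (+0)
site 2, node ADTV: AD={C,G} ∪ TV={A} → {A,C,G} (+1)
site 2, node OQ: O={G} ∩ Q={G} → {G} (+0)
site 2, node JOQ: J={A} ∪ OQ={G} → {A,G} (+1)
site 2, node ADJOQTV: ADTV={A,C,G} ∩ JOQ={A,G} → {A,G} (+0)
site 3, node AD: A={A} ∪ D={C} → {A,C} (+1)
site 3, node TV: T={A} ∪ V={G} → {A,G} (+1)
site 3, node ADTV: AD={A,C} ∩ TV={A,G} → {A} (+0)
site 3, node OQ: O={C} ∩ Q={C} → {C} (+0)
site 3, node JOQ: J={T} ∪ OQ={C} → {C,T} (+1)
site 3, node ADJOQTV: ADTV={A} ∪ JOQ={C,T} → {A,C,T} (+1)
site 4, node AD: A={T} ∪ D={C} → {C,T} (+1)
site 4, node TV: T={G} ∩ V={G} → {G} (+0)
site 4, node ADTV: AD={C,T} ∪ TV={G} → {C,G,T} (+1)
site 4, node OQ: O={T} ∩ Q={T} → {T} (+0)
site 4, node JOQ: J={T} ∩ OQ={T} → {T} (+0)
site 4, node ADJOQTV: ADTV={C,G,T} ∩ JOQ={T} → {T} (+0)
site 5, node AD: A={C} ∪ D={T} → {C,T} (+1)
site 5, node TV: T={A} ∪ V={C} → {A,C} (+1)
site 5, node ADTV: AD={C,T} ∩ TV={A,C} → {C} (+0)
site 5, node OQ: O={C} ∪ Q={A} → {A,C} (+1)
site 5, node JOQ: J={A} ∩ OQ={A,C} → {A} (+0)
site 5, node ADJOQTV: ADTV={C} ∪ JOQ={A} → {A,C} (+1)
site 6, node AD: A={C} ∪ D={G} → {C,G} (+1)
site 6, node TV: T={T} ∪ V={G} → {G,T} (+1)
site 6, node ADTV: AD={C,G} ∩ TV={G,T} → {G} (+0)
site 6, node OQ: O={A} ∪ Q={C} → {A,C} (+1)
site 6, node JOQ: J={A} ∩ OQ={A,C} → {A} (+0)
site 6, node ADJOQTV: ADTV={G} ∪ JOQ={A} → {A,G} (+1)
site 7, node AD: A={A} ∩ D={A} → {A} (+0)
site 7, node TV: T={A} ∩ V={A} → {A} (+0)
site 7, node ADTV: AD={A} ∩ TV={A} → {A} (+0)
site 7, node OQ: O={G} ∩ Q={G} → {G} (+0)
site 7, node JOQ: J={T} ∪ OQ={G} → {G,T} (+1)
site 7, node ADJOQTV: ADTV={A} ∪ JOQ={G,T} → {A,G,T} (+1)
per-site changes: [4, 4, 3, 4, 2, 4, 4, 2]; total = 27

27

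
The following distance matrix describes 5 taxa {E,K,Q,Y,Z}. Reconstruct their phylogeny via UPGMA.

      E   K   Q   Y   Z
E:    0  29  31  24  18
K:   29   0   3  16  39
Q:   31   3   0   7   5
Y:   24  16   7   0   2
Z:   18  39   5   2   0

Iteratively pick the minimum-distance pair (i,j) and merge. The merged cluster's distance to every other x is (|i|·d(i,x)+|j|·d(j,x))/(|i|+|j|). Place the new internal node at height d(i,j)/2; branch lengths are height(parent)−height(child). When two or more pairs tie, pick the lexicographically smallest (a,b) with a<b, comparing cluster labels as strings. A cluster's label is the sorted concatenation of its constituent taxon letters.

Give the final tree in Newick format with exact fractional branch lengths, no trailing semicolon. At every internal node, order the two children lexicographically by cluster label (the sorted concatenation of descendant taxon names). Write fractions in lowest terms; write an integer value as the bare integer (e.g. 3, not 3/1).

(E:51/4,((K:3/2,Q:3/2):55/8,(Y:1,Z:1):59/8):35/8)

iteration 1: select Y,Z (d=2); attach at lengths (1, 1); label the merged cluster YZ
  updated: d(E,YZ)=21, d(K,YZ)=55/2, d(Q,YZ)=6
iteration 2: select K,Q (d=3); attach at lengths (3/2, 3/2); label the merged cluster KQ
  updated: d(E,KQ)=30, d(KQ,YZ)=67/4
iteration 3: select KQ,YZ (d=67/4); attach at lengths (55/8, 59/8); label the merged cluster KQYZ
  updated: d(E,KQYZ)=51/2
iteration 4: select E,KQYZ (d=51/2); attach at lengths (51/4, 35/8); label the merged cluster EKQYZ
final tree: (E:51/4,((K:3/2,Q:3/2):55/8,(Y:1,Z:1):59/8):35/8)
total length: 291/8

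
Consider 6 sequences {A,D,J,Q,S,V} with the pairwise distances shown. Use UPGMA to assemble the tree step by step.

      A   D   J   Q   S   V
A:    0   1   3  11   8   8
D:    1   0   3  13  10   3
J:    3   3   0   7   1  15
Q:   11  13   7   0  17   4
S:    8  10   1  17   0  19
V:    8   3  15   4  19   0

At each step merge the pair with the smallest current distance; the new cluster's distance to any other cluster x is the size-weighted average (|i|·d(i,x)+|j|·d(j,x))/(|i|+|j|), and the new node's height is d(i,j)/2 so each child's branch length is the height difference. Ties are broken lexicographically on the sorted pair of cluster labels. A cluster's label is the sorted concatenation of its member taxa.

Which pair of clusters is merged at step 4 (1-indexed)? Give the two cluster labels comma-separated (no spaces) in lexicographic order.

step 1: merge (A,D) at d=1; branch lengths A→1/2, D→1/2; new cluster AD
  updated: d(AD,J)=3, d(AD,Q)=12, d(AD,S)=9, d(AD,V)=11/2
step 2: merge (J,S) at d=1; branch lengths J→1/2, S→1/2; new cluster JS
  updated: d(AD,JS)=6, d(JS,Q)=12, d(JS,V)=17
step 3: merge (Q,V) at d=4; branch lengths Q→2, V→2; new cluster QV
  updated: d(AD,QV)=35/4, d(JS,QV)=29/2
step 4: merge (AD,JS) at d=6; branch lengths AD→5/2, JS→5/2; new cluster ADJS
  updated: d(ADJS,QV)=93/8
step 5: merge (ADJS,QV) at d=93/8; branch lengths ADJS→45/16, QV→61/16; new cluster ADJQSV
final tree: (((A:1/2,D:1/2):5/2,(J:1/2,S:1/2):5/2):45/16,(Q:2,V:2):61/16)
total length: 141/8

AD,JS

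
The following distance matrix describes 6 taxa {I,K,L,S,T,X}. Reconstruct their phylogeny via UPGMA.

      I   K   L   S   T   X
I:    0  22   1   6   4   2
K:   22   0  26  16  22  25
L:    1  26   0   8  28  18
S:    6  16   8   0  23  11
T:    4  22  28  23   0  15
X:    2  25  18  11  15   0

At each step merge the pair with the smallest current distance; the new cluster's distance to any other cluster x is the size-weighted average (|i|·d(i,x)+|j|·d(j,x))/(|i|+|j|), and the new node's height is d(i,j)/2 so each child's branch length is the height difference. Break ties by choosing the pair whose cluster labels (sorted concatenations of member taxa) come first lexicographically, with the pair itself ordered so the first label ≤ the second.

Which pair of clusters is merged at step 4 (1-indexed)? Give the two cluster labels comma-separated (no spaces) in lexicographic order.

1. join I+L (d=1) ⇒ IL; edges |I|=1/2, |L|=1/2
  updated: d(IL,K)=24, d(IL,S)=7, d(IL,T)=16, d(IL,X)=10
2. join IL+S (d=7) ⇒ ILS; edges |IL|=3, |S|=7/2
  updated: d(ILS,K)=64/3, d(ILS,T)=55/3, d(ILS,X)=31/3
3. join ILS+X (d=31/3) ⇒ ILSX; edges |ILS|=5/3, |X|=31/6
  updated: d(ILSX,K)=89/4, d(ILSX,T)=35/2
4. join ILSX+T (d=35/2) ⇒ ILSTX; edges |ILSX|=43/12, |T|=35/4
  updated: d(ILSTX,K)=111/5
5. join ILSTX+K (d=111/5) ⇒ IKLSTX; edges |ILSTX|=47/20, |K|=111/10
final tree: (((((I:1/2,L:1/2):3,S:7/2):5/3,X:31/6):43/12,T:35/4):47/20,K:111/10)
total length: 2407/60

ILSX,T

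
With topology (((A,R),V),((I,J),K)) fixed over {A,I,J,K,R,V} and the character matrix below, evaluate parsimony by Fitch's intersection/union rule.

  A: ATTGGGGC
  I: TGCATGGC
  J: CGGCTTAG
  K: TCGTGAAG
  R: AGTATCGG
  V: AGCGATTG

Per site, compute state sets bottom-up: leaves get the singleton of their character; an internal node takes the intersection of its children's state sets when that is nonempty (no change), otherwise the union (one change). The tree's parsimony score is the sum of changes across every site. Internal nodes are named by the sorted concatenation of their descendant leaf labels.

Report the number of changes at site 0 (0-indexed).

2

AR@0: {A} ∩ {A} = {A} (intersection, +0)
ARV@0: {A} ∩ {A} = {A} (intersection, +0)
IJ@0: {T} ∪ {C} = {C,T} (union, +1)
IJK@0: {C,T} ∩ {T} = {T} (intersection, +0)
AIJKRV@0: {A} ∪ {T} = {A,T} (union, +1)
AR@1: {T} ∪ {G} = {G,T} (union, +1)
ARV@1: {G,T} ∩ {G} = {G} (intersection, +0)
IJ@1: {G} ∩ {G} = {G} (intersection, +0)
IJK@1: {G} ∪ {C} = {C,G} (union, +1)
AIJKRV@1: {G} ∩ {C,G} = {G} (intersection, +0)
AR@2: {T} ∩ {T} = {T} (intersection, +0)
ARV@2: {T} ∪ {C} = {C,T} (union, +1)
IJ@2: {C} ∪ {G} = {C,G} (union, +1)
IJK@2: {C,G} ∩ {G} = {G} (intersection, +0)
AIJKRV@2: {C,T} ∪ {G} = {C,G,T} (union, +1)
AR@3: {G} ∪ {A} = {A,G} (union, +1)
ARV@3: {A,G} ∩ {G} = {G} (intersection, +0)
IJ@3: {A} ∪ {C} = {A,C} (union, +1)
IJK@3: {A,C} ∪ {T} = {A,C,T} (union, +1)
AIJKRV@3: {G} ∪ {A,C,T} = {A,C,G,T} (union, +1)
AR@4: {G} ∪ {T} = {G,T} (union, +1)
ARV@4: {G,T} ∪ {A} = {A,G,T} (union, +1)
IJ@4: {T} ∩ {T} = {T} (intersection, +0)
IJK@4: {T} ∪ {G} = {G,T} (union, +1)
AIJKRV@4: {A,G,T} ∩ {G,T} = {G,T} (intersection, +0)
AR@5: {G} ∪ {C} = {C,G} (union, +1)
ARV@5: {C,G} ∪ {T} = {C,G,T} (union, +1)
IJ@5: {G} ∪ {T} = {G,T} (union, +1)
IJK@5: {G,T} ∪ {A} = {A,G,T} (union, +1)
AIJKRV@5: {C,G,T} ∩ {A,G,T} = {G,T} (intersection, +0)
AR@6: {G} ∩ {G} = {G} (intersection, +0)
ARV@6: {G} ∪ {T} = {G,T} (union, +1)
IJ@6: {G} ∪ {A} = {A,G} (union, +1)
IJK@6: {A,G} ∩ {A} = {A} (intersection, +0)
AIJKRV@6: {G,T} ∪ {A} = {A,G,T} (union, +1)
AR@7: {C} ∪ {G} = {C,G} (union, +1)
ARV@7: {C,G} ∩ {G} = {G} (intersection, +0)
IJ@7: {C} ∪ {G} = {C,G} (union, +1)
IJK@7: {C,G} ∩ {G} = {G} (intersection, +0)
AIJKRV@7: {G} ∩ {G} = {G} (intersection, +0)
per-site changes: [2, 2, 3, 4, 3, 4, 3, 2]; total = 23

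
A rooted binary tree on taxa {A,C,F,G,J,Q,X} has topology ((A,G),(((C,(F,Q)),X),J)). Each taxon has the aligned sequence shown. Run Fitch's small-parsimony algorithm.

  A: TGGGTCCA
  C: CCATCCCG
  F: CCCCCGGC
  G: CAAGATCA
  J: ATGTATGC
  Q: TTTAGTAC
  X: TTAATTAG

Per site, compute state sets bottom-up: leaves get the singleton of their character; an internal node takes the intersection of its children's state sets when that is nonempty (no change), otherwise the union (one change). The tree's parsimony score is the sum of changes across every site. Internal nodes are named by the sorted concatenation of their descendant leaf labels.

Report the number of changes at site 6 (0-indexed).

AG@0: {T} ∪ {C} = {C,T} (union, +1)
FQ@0: {C} ∪ {T} = {C,T} (union, +1)
CFQ@0: {C} ∩ {C,T} = {C} (intersection, +0)
CFQX@0: {C} ∪ {T} = {C,T} (union, +1)
CFJQX@0: {C,T} ∪ {A} = {A,C,T} (union, +1)
ACFGJQX@0: {C,T} ∩ {A,C,T} = {C,T} (intersection, +0)
AG@1: {G} ∪ {A} = {A,G} (union, +1)
FQ@1: {C} ∪ {T} = {C,T} (union, +1)
CFQ@1: {C} ∩ {C,T} = {C} (intersection, +0)
CFQX@1: {C} ∪ {T} = {C,T} (union, +1)
CFJQX@1: {C,T} ∩ {T} = {T} (intersection, +0)
ACFGJQX@1: {A,G} ∪ {T} = {A,G,T} (union, +1)
AG@2: {G} ∪ {A} = {A,G} (union, +1)
FQ@2: {C} ∪ {T} = {C,T} (union, +1)
CFQ@2: {A} ∪ {C,T} = {A,C,T} (union, +1)
CFQX@2: {A,C,T} ∩ {A} = {A} (intersection, +0)
CFJQX@2: {A} ∪ {G} = {A,G} (union, +1)
ACFGJQX@2: {A,G} ∩ {A,G} = {A,G} (intersection, +0)
AG@3: {G} ∩ {G} = {G} (intersection, +0)
FQ@3: {C} ∪ {A} = {A,C} (union, +1)
CFQ@3: {T} ∪ {A,C} = {A,C,T} (union, +1)
CFQX@3: {A,C,T} ∩ {A} = {A} (intersection, +0)
CFJQX@3: {A} ∪ {T} = {A,T} (union, +1)
ACFGJQX@3: {G} ∪ {A,T} = {A,G,T} (union, +1)
AG@4: {T} ∪ {A} = {A,T} (union, +1)
FQ@4: {C} ∪ {G} = {C,G} (union, +1)
CFQ@4: {C} ∩ {C,G} = {C} (intersection, +0)
CFQX@4: {C} ∪ {T} = {C,T} (union, +1)
CFJQX@4: {C,T} ∪ {A} = {A,C,T} (union, +1)
ACFGJQX@4: {A,T} ∩ {A,C,T} = {A,T} (intersection, +0)
AG@5: {C} ∪ {T} = {C,T} (union, +1)
FQ@5: {G} ∪ {T} = {G,T} (union, +1)
CFQ@5: {C} ∪ {G,T} = {C,G,T} (union, +1)
CFQX@5: {C,G,T} ∩ {T} = {T} (intersection, +0)
CFJQX@5: {T} ∩ {T} = {T} (intersection, +0)
ACFGJQX@5: {C,T} ∩ {T} = {T} (intersection, +0)
AG@6: {C} ∩ {C} = {C} (intersection, +0)
FQ@6: {G} ∪ {A} = {A,G} (union, +1)
CFQ@6: {C} ∪ {A,G} = {A,C,G} (union, +1)
CFQX@6: {A,C,G} ∩ {A} = {A} (intersection, +0)
CFJQX@6: {A} ∪ {G} = {A,G} (union, +1)
ACFGJQX@6: {C} ∪ {A,G} = {A,C,G} (union, +1)
AG@7: {A} ∩ {A} = {A} (intersection, +0)
FQ@7: {C} ∩ {C} = {C} (intersection, +0)
CFQ@7: {G} ∪ {C} = {C,G} (union, +1)
CFQX@7: {C,G} ∩ {G} = {G} (intersection, +0)
CFJQX@7: {G} ∪ {C} = {C,G} (union, +1)
ACFGJQX@7: {A} ∪ {C,G} = {A,C,G} (union, +1)
per-site changes: [4, 4, 4, 4, 4, 3, 4, 3]; total = 30

4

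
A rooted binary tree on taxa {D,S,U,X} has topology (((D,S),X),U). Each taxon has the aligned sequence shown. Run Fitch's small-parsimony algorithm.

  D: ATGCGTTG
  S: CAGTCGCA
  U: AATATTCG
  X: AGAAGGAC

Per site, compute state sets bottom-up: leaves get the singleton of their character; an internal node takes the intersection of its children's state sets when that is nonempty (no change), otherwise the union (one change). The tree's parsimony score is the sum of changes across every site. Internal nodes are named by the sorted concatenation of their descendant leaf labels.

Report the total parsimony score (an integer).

15

DS@0: {A} ∪ {C} = {A,C} (union, +1)
DSX@0: {A,C} ∩ {A} = {A} (intersection, +0)
DSUX@0: {A} ∩ {A} = {A} (intersection, +0)
DS@1: {T} ∪ {A} = {A,T} (union, +1)
DSX@1: {A,T} ∪ {G} = {A,G,T} (union, +1)
DSUX@1: {A,G,T} ∩ {A} = {A} (intersection, +0)
DS@2: {G} ∩ {G} = {G} (intersection, +0)
DSX@2: {G} ∪ {A} = {A,G} (union, +1)
DSUX@2: {A,G} ∪ {T} = {A,G,T} (union, +1)
DS@3: {C} ∪ {T} = {C,T} (union, +1)
DSX@3: {C,T} ∪ {A} = {A,C,T} (union, +1)
DSUX@3: {A,C,T} ∩ {A} = {A} (intersection, +0)
DS@4: {G} ∪ {C} = {C,G} (union, +1)
DSX@4: {C,G} ∩ {G} = {G} (intersection, +0)
DSUX@4: {G} ∪ {T} = {G,T} (union, +1)
DS@5: {T} ∪ {G} = {G,T} (union, +1)
DSX@5: {G,T} ∩ {G} = {G} (intersection, +0)
DSUX@5: {G} ∪ {T} = {G,T} (union, +1)
DS@6: {T} ∪ {C} = {C,T} (union, +1)
DSX@6: {C,T} ∪ {A} = {A,C,T} (union, +1)
DSUX@6: {A,C,T} ∩ {C} = {C} (intersection, +0)
DS@7: {G} ∪ {A} = {A,G} (union, +1)
DSX@7: {A,G} ∪ {C} = {A,C,G} (union, +1)
DSUX@7: {A,C,G} ∩ {G} = {G} (intersection, +0)
per-site changes: [1, 2, 2, 2, 2, 2, 2, 2]; total = 15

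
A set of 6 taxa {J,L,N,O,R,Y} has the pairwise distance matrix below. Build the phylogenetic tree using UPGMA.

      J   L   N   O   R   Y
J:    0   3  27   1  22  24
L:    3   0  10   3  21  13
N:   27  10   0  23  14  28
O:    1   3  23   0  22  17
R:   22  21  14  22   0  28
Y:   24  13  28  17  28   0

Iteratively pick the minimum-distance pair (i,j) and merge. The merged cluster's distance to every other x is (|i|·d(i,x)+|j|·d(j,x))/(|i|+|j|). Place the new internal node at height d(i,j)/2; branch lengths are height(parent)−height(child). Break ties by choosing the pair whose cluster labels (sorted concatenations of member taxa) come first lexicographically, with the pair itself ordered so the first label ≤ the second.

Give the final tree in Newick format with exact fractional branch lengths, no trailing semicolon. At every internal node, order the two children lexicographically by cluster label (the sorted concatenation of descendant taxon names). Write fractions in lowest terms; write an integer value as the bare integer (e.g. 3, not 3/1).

1. join J+O (d=1) ⇒ JO; edges |J|=1/2, |O|=1/2
  updated: d(JO,L)=3, d(JO,N)=25, d(JO,R)=22, d(JO,Y)=41/2
2. join JO+L (d=3) ⇒ JLO; edges |JO|=1, |L|=3/2
  updated: d(JLO,N)=20, d(JLO,R)=65/3, d(JLO,Y)=18
3. join N+R (d=14) ⇒ NR; edges |N|=7, |R|=7
  updated: d(JLO,NR)=125/6, d(NR,Y)=28
4. join JLO+Y (d=18) ⇒ JLOY; edges |JLO|=15/2, |Y|=9
  updated: d(JLOY,NR)=181/8
5. join JLOY+NR (d=181/8) ⇒ JLNORY; edges |JLOY|=37/16, |NR|=69/16
final tree: ((((J:1/2,O:1/2):1,L:3/2):15/2,Y:9):37/16,(N:7,R:7):69/16)
total length: 325/8

((((J:1/2,O:1/2):1,L:3/2):15/2,Y:9):37/16,(N:7,R:7):69/16)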